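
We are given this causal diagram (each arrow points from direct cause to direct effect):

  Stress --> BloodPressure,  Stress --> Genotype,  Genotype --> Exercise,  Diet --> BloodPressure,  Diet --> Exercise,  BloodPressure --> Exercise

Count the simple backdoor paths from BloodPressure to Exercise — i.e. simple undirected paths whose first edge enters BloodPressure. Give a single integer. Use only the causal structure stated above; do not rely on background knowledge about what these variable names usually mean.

2

A backdoor path from BloodPressure to Exercise is any simple undirected path whose first edge points into BloodPressure (i.e. leaves BloodPressure via a parent).
Parents of BloodPressure: {Diet, Stress}.
Enumerating:
  P1: BloodPressure <- Diet -> Exercise
  P2: BloodPressure <- Stress -> Genotype -> Exercise
That exhausts the simple backdoor paths. Count: 2.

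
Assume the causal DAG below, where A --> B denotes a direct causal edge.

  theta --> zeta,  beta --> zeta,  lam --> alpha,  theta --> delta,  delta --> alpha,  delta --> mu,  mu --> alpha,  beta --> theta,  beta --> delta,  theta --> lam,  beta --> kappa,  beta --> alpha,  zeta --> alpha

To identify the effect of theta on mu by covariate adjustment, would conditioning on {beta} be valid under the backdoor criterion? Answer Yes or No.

Backdoor paths from theta to mu (paths whose first edge points into theta):
  P1: theta <- beta -> zeta -> alpha <- delta -> mu
  P2: theta <- beta -> zeta -> alpha <- mu
  P3: theta <- beta -> delta -> mu
  P4: theta <- beta -> delta -> alpha <- mu
  P5: theta <- beta -> alpha <- delta -> mu
  P6: theta <- beta -> alpha <- mu
Condition 1 (no descendant of theta in the set): holds — descendants of theta are {alpha, delta, lam, mu, zeta}; none are in {beta}.
Condition 2 (every backdoor path blocked by {beta}):
  P1: blocked at fork node beta ∈ conditioning set.
  P2: blocked at fork node beta ∈ conditioning set.
  P3: blocked at fork node beta ∈ conditioning set.
  P4: blocked at fork node beta ∈ conditioning set.
  P5: blocked at fork node beta ∈ conditioning set.
  P6: blocked at fork node beta ∈ conditioning set.
{beta} satisfies the backdoor criterion.

Yes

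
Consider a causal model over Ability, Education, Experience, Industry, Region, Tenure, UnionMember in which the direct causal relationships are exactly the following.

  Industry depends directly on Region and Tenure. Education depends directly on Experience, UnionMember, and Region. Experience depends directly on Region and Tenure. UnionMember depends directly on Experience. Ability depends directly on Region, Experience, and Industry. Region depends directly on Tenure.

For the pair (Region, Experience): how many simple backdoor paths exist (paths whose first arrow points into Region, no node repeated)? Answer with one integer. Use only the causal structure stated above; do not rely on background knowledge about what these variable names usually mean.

2

A backdoor path from Region to Experience is any simple undirected path whose first edge points into Region (i.e. leaves Region via a parent).
Parents of Region: {Tenure}.
Enumerating:
  P1: Region <- Tenure -> Experience
  P2: Region <- Tenure -> Industry -> Ability <- Experience
That exhausts the simple backdoor paths. Count: 2.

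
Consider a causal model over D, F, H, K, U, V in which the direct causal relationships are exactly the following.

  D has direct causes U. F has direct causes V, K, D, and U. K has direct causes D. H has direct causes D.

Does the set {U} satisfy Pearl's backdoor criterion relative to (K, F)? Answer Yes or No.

No

Backdoor paths from K to F (paths whose first edge points into K):
  P1: K <- D <- U -> F
  P2: K <- D -> F
Condition 1 (no descendant of K in the set): holds — descendants of K are {F}; none are in {U}.
Condition 2 (every backdoor path blocked by {U}):
  P1: blocked at fork node U ∈ conditioning set.
  P2: open — no interior node is in the conditioning set.
{U} does not satisfy the backdoor criterion.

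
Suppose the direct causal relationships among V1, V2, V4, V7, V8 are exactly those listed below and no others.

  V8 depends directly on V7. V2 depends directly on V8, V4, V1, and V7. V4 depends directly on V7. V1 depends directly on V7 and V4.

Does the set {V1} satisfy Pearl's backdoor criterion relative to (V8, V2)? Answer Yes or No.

Backdoor paths from V8 to V2 (paths whose first edge points into V8):
  P1: V8 <- V7 -> V4 -> V1 -> V2
  P2: V8 <- V7 -> V4 -> V2
  P3: V8 <- V7 -> V1 <- V4 -> V2
  P4: V8 <- V7 -> V1 -> V2
  P5: V8 <- V7 -> V2
Condition 1 (no descendant of V8 in the set): holds — descendants of V8 are {V2}; none are in {V1}.
Condition 2 (every backdoor path blocked by {V1}):
  P1: blocked at chain node V1 ∈ conditioning set.
  P2: open — no interior node is in the conditioning set.
  P3: open — collider(s) V1 are conditioned on (or have a conditioned descendant) and no non-collider on the path is in the set.
  P4: blocked at chain node V1 ∈ conditioning set.
  P5: open — no interior node is in the conditioning set.
{V1} does not satisfy the backdoor criterion.

No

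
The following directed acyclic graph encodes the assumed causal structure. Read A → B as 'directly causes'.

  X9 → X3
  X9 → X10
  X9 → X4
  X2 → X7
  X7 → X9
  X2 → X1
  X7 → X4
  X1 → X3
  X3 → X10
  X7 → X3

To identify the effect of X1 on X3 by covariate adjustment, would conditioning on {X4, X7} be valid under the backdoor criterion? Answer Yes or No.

Yes

Backdoor paths from X1 to X3 (paths whose first edge points into X1):
  P1: X1 <- X2 -> X7 -> X9 -> X3
  P2: X1 <- X2 -> X7 -> X9 -> X10 <- X3
  P3: X1 <- X2 -> X7 -> X3
  P4: X1 <- X2 -> X7 -> X4 <- X9 -> X3
  P5: X1 <- X2 -> X7 -> X4 <- X9 -> X10 <- X3
Condition 1 (no descendant of X1 in the set): holds — descendants of X1 are {X10, X3}; none are in {X4, X7}.
Condition 2 (every backdoor path blocked by {X4, X7}):
  P1: blocked at chain node X7 ∈ conditioning set.
  P2: blocked at chain node X7 ∈ conditioning set.
  P3: blocked at chain node X7 ∈ conditioning set.
  P4: blocked at chain node X7 ∈ conditioning set.
  P5: blocked at chain node X7 ∈ conditioning set.
{X4, X7} satisfies the backdoor criterion.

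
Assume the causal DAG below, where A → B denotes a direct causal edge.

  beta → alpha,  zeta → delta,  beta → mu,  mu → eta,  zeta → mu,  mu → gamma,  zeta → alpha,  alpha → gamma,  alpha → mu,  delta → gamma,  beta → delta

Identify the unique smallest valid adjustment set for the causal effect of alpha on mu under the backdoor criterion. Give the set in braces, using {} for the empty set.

{beta, zeta}

Variables eligible for adjustment (non-descendants of alpha, excluding alpha and mu): {beta, delta, zeta}.
Backdoor paths from alpha to mu:
  P1: alpha <- beta -> delta <- zeta -> mu
  P2: alpha <- beta -> delta -> gamma <- mu
  P3: alpha <- beta -> mu
  P4: alpha <- zeta -> delta <- beta -> mu
  P5: alpha <- zeta -> delta -> gamma <- mu
  P6: alpha <- zeta -> mu
The empty set is not sufficient: P3 (alpha <- beta -> mu) has no collider blocking it and no conditioned non-collider, so it is open.
Try {beta, zeta}:
  P1: blocked at fork node beta ∈ conditioning set.
  P2: blocked at fork node beta ∈ conditioning set.
  P3: blocked at fork node beta ∈ conditioning set.
  P4: blocked at fork node zeta ∈ conditioning set.
  P5: blocked at fork node zeta ∈ conditioning set.
  P6: blocked at fork node zeta ∈ conditioning set.
{beta, zeta} contains no descendant of alpha and blocks every backdoor path.
Every element of {beta, zeta} is needed (dropping beta leaves P3 open; dropping zeta leaves P6 open), so no proper subset is valid.
Among all size-2 subsets of the eligible variables, only {beta, zeta} blocks every backdoor path, so it is the unique smallest valid adjustment set.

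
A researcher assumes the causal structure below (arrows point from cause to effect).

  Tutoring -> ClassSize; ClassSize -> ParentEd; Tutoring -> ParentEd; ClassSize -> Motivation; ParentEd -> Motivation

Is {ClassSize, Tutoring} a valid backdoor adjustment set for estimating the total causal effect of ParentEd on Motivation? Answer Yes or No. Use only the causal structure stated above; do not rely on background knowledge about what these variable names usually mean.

Backdoor paths from ParentEd to Motivation (paths whose first edge points into ParentEd):
  P1: ParentEd <- Tutoring -> ClassSize -> Motivation
  P2: ParentEd <- ClassSize -> Motivation
Condition 1 (no descendant of ParentEd in the set): holds — descendants of ParentEd are {Motivation}; none are in {ClassSize, Tutoring}.
Condition 2 (every backdoor path blocked by {ClassSize, Tutoring}):
  P1: blocked at fork node Tutoring ∈ conditioning set.
  P2: blocked at fork node ClassSize ∈ conditioning set.
{ClassSize, Tutoring} satisfies the backdoor criterion.

Yes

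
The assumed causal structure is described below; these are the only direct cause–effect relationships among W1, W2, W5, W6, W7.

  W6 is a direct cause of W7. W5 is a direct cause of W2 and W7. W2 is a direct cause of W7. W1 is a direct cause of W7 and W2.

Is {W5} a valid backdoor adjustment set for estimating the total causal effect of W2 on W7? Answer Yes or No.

Backdoor paths from W2 to W7 (paths whose first edge points into W2):
  P1: W2 <- W1 -> W7
  P2: W2 <- W5 -> W7
Condition 1 (no descendant of W2 in the set): holds — descendants of W2 are {W7}; none are in {W5}.
Condition 2 (every backdoor path blocked by {W5}):
  P1: open — no interior node is in the conditioning set.
  P2: blocked at fork node W5 ∈ conditioning set.
{W5} does not satisfy the backdoor criterion.

No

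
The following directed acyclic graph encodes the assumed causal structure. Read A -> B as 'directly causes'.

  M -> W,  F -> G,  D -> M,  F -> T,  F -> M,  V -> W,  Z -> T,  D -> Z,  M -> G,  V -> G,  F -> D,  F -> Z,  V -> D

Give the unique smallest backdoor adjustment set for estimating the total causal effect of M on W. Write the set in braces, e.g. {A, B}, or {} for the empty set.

{V}

Variables eligible for adjustment (non-descendants of M, excluding M and W): {D, F, T, V, Z}.
Backdoor paths from M to W:
  P1: M <- F -> D <- V -> W
  P2: M <- F -> Z <- D <- V -> W
  P3: M <- F -> G <- V -> W
  P4: M <- F -> T <- Z <- D <- V -> W
  P5: M <- D <- F -> G <- V -> W
  P6: M <- D <- V -> W
  P7: M <- D -> Z <- F -> G <- V -> W
  P8: M <- D -> Z -> T <- F -> G <- V -> W
The empty set is not sufficient: P6 (M <- D <- V -> W) has no collider blocking it and no conditioned non-collider, so it is open.
Try {V}:
  P1: blocked at collider D (neither it nor any descendant is in the conditioning set).
  P2: blocked at collider Z (neither it nor any descendant is in the conditioning set).
  P3: blocked at collider G (neither it nor any descendant is in the conditioning set).
  P4: blocked at collider T (neither it nor any descendant is in the conditioning set).
  P5: blocked at collider G (neither it nor any descendant is in the conditioning set).
  P6: blocked at fork node V ∈ conditioning set.
  P7: blocked at collider Z (neither it nor any descendant is in the conditioning set).
  P8: blocked at collider T (neither it nor any descendant is in the conditioning set).
{V} contains no descendant of M and blocks every backdoor path.
No other singleton works — e.g. {F} leaves P6 open — so {V} is the unique smallest valid adjustment set.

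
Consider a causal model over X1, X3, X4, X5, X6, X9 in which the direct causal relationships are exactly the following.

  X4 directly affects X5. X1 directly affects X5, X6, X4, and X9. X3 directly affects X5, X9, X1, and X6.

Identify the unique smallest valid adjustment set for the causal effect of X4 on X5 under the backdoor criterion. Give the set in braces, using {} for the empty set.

Variables eligible for adjustment (non-descendants of X4, excluding X4 and X5): {X1, X3, X6, X9}.
Backdoor paths from X4 to X5:
  P1: X4 <- X1 <- X3 -> X5
  P2: X4 <- X1 -> X5
  P3: X4 <- X1 -> X9 <- X3 -> X5
  P4: X4 <- X1 -> X6 <- X3 -> X5
The empty set is not sufficient: P1 (X4 <- X1 <- X3 -> X5) has no collider blocking it and no conditioned non-collider, so it is open.
Try {X1}:
  P1: blocked at chain node X1 ∈ conditioning set.
  P2: blocked at fork node X1 ∈ conditioning set.
  P3: blocked at fork node X1 ∈ conditioning set.
  P4: blocked at fork node X1 ∈ conditioning set.
{X1} contains no descendant of X4 and blocks every backdoor path.
No other singleton works — e.g. {X3} leaves P2 open — so {X1} is the unique smallest valid adjustment set.

{X1}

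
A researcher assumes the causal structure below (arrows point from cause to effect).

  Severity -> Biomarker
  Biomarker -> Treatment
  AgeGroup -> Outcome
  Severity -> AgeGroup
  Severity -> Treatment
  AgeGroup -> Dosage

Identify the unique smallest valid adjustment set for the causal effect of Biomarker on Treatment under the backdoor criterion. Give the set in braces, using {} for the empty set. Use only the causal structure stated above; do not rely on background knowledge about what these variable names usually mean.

Variables eligible for adjustment (non-descendants of Biomarker, excluding Biomarker and Treatment): {AgeGroup, Dosage, Outcome, Severity}.
Backdoor paths from Biomarker to Treatment:
  P1: Biomarker <- Severity -> Treatment
The empty set is not sufficient: P1 (Biomarker <- Severity -> Treatment) has no collider blocking it and no conditioned non-collider, so it is open.
Try {Severity}:
  P1: blocked at fork node Severity ∈ conditioning set.
{Severity} contains no descendant of Biomarker and blocks every backdoor path.
No other singleton works — e.g. {AgeGroup} leaves P1 open — so {Severity} is the unique smallest valid adjustment set.

{Severity}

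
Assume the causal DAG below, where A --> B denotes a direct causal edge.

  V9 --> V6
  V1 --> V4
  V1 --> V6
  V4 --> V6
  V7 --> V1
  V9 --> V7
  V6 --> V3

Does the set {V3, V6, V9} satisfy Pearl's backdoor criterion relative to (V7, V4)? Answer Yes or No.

Backdoor paths from V7 to V4 (paths whose first edge points into V7):
  P1: V7 <- V9 -> V6 <- V1 -> V4
  P2: V7 <- V9 -> V6 <- V4
Condition 1 (no descendant of V7 in the set): FAILS — V3 and V6 are descendants of V7.
Condition 2 (every backdoor path blocked by {V3, V6, V9}):
  P1: blocked at fork node V9 ∈ conditioning set.
  P2: blocked at fork node V9 ∈ conditioning set.
{V3, V6, V9} does not satisfy the backdoor criterion.

No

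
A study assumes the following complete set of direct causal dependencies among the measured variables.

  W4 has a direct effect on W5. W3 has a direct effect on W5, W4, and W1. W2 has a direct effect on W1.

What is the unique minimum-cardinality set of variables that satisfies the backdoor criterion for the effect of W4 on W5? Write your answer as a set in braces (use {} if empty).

Variables eligible for adjustment (non-descendants of W4, excluding W4 and W5): {W1, W2, W3}.
Backdoor paths from W4 to W5:
  P1: W4 <- W3 -> W5
The empty set is not sufficient: P1 (W4 <- W3 -> W5) has no collider blocking it and no conditioned non-collider, so it is open.
Try {W3}:
  P1: blocked at fork node W3 ∈ conditioning set.
{W3} contains no descendant of W4 and blocks every backdoor path.
No other singleton works — e.g. {W2} leaves P1 open — so {W3} is the unique smallest valid adjustment set.

{W3}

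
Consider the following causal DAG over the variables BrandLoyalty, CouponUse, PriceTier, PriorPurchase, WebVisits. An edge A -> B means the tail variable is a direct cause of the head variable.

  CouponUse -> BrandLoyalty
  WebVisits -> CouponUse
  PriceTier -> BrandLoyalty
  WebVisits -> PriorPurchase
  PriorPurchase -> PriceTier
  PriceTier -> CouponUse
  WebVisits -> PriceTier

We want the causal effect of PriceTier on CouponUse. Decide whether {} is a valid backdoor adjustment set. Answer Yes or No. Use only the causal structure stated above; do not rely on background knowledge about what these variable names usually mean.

Backdoor paths from PriceTier to CouponUse (paths whose first edge points into PriceTier):
  P1: PriceTier <- WebVisits -> CouponUse
  P2: PriceTier <- PriorPurchase <- WebVisits -> CouponUse
Condition 1 (no descendant of PriceTier in the set): holds — descendants of PriceTier are {BrandLoyalty, CouponUse}; none are in {}.
Condition 2 (every backdoor path blocked by {}):
  P1: open — no interior node is in the conditioning set.
  P2: open — no interior node is in the conditioning set.
{} does not satisfy the backdoor criterion.

No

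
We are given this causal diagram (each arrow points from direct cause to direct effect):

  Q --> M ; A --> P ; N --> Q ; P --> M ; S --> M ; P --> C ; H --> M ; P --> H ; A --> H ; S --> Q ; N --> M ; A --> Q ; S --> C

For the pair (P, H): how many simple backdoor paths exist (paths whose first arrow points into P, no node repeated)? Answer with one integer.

4

A backdoor path from P to H is any simple undirected path whose first edge points into P (i.e. leaves P via a parent).
Parents of P: {A}.
Enumerating:
  P1: P <- A -> Q <- S -> M <- H
  P2: P <- A -> Q <- N -> M <- H
  P3: P <- A -> Q -> M <- H
  P4: P <- A -> H
That exhausts the simple backdoor paths. Count: 4.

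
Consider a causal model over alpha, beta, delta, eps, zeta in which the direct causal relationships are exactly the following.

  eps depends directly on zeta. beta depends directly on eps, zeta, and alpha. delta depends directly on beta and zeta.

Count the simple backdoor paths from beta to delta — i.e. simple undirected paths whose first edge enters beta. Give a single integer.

2

A backdoor path from beta to delta is any simple undirected path whose first edge points into beta (i.e. leaves beta via a parent).
Parents of beta: {alpha, eps, zeta}.
Enumerating:
  P1: beta <- zeta -> delta
  P2: beta <- eps <- zeta -> delta
That exhausts the simple backdoor paths. Count: 2.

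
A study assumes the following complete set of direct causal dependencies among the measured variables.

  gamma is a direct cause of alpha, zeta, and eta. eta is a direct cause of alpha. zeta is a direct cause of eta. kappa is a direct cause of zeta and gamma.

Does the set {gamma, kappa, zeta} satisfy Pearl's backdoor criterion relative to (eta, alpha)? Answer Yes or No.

Yes

Backdoor paths from eta to alpha (paths whose first edge points into eta):
  P1: eta <- gamma -> alpha
  P2: eta <- zeta <- kappa -> gamma -> alpha
  P3: eta <- zeta <- gamma -> alpha
Condition 1 (no descendant of eta in the set): holds — descendants of eta are {alpha}; none are in {gamma, kappa, zeta}.
Condition 2 (every backdoor path blocked by {gamma, kappa, zeta}):
  P1: blocked at fork node gamma ∈ conditioning set.
  P2: blocked at chain node zeta ∈ conditioning set.
  P3: blocked at chain node zeta ∈ conditioning set.
{gamma, kappa, zeta} satisfies the backdoor criterion.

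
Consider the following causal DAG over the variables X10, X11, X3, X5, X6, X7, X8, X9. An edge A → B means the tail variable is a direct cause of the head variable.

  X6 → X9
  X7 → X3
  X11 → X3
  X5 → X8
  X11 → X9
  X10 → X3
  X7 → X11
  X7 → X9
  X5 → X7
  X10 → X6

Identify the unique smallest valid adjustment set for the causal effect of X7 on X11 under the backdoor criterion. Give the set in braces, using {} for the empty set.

{}

Variables eligible for adjustment (non-descendants of X7, excluding X7 and X11): {X10, X5, X6, X8}.
Backdoor paths from X7 to X11:
  (none)
With no backdoor paths the empty set already satisfies the criterion, and it is trivially minimal.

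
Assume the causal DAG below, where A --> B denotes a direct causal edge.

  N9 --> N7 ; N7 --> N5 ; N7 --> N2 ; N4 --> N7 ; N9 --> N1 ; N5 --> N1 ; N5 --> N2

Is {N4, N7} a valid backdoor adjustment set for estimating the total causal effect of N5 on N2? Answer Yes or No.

Yes

Backdoor paths from N5 to N2 (paths whose first edge points into N5):
  P1: N5 <- N7 -> N2
Condition 1 (no descendant of N5 in the set): holds — descendants of N5 are {N1, N2}; none are in {N4, N7}.
Condition 2 (every backdoor path blocked by {N4, N7}):
  P1: blocked at fork node N7 ∈ conditioning set.
{N4, N7} satisfies the backdoor criterion.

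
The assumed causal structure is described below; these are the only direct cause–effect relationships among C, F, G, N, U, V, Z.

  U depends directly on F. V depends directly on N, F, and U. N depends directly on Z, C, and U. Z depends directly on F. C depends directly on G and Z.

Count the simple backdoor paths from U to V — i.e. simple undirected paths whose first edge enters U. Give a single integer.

3

A backdoor path from U to V is any simple undirected path whose first edge points into U (i.e. leaves U via a parent).
Parents of U: {F}.
Enumerating:
  P1: U <- F -> Z -> C -> N -> V
  P2: U <- F -> Z -> N -> V
  P3: U <- F -> V
That exhausts the simple backdoor paths. Count: 3.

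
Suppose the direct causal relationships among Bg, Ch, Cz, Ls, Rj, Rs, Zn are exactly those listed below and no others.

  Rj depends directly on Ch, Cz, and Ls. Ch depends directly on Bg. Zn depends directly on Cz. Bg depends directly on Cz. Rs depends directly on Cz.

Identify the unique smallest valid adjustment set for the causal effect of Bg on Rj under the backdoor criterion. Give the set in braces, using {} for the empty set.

{Cz}

Variables eligible for adjustment (non-descendants of Bg, excluding Bg and Rj): {Cz, Ls, Rs, Zn}.
Backdoor paths from Bg to Rj:
  P1: Bg <- Cz -> Rj
The empty set is not sufficient: P1 (Bg <- Cz -> Rj) has no collider blocking it and no conditioned non-collider, so it is open.
Try {Cz}:
  P1: blocked at fork node Cz ∈ conditioning set.
{Cz} contains no descendant of Bg and blocks every backdoor path.
No other singleton works — e.g. {Rs} leaves P1 open — so {Cz} is the unique smallest valid adjustment set.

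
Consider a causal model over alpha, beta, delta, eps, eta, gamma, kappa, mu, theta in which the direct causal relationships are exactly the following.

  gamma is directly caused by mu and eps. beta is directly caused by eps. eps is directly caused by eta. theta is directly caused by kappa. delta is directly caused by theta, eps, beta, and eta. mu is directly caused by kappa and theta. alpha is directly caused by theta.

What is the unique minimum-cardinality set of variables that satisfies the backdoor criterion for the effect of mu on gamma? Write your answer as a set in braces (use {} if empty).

{}

Variables eligible for adjustment (non-descendants of mu, excluding mu and gamma): {alpha, beta, delta, eps, eta, kappa, theta}.
Backdoor paths from mu to gamma:
  P1: mu <- kappa -> theta -> delta <- eta -> eps -> gamma
  P2: mu <- kappa -> theta -> delta <- eps -> gamma
  P3: mu <- kappa -> theta -> delta <- beta <- eps -> gamma
  P4: mu <- theta -> delta <- eta -> eps -> gamma
  P5: mu <- theta -> delta <- eps -> gamma
  P6: mu <- theta -> delta <- beta <- eps -> gamma
Each backdoor path contains an unconditioned collider, so every path is already blocked with the empty conditioning set:
  P1: blocked at collider delta (neither it nor any descendant is in the conditioning set).
  P2: blocked at collider delta (neither it nor any descendant is in the conditioning set).
  P3: blocked at collider delta (neither it nor any descendant is in the conditioning set).
  P4: blocked at collider delta (neither it nor any descendant is in the conditioning set).
  P5: blocked at collider delta (neither it nor any descendant is in the conditioning set).
  P6: blocked at collider delta (neither it nor any descendant is in the conditioning set).
The empty set is therefore the unique smallest valid set.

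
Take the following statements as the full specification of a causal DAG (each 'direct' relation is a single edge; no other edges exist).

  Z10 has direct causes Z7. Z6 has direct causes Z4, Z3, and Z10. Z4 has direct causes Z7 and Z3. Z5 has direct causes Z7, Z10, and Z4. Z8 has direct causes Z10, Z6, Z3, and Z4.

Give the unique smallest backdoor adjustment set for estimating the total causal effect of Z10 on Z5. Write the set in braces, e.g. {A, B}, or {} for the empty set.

Variables eligible for adjustment (non-descendants of Z10, excluding Z10 and Z5): {Z3, Z4, Z7}.
Backdoor paths from Z10 to Z5:
  P1: Z10 <- Z7 -> Z4 -> Z5
  P2: Z10 <- Z7 -> Z5
The empty set is not sufficient: P1 (Z10 <- Z7 -> Z4 -> Z5) has no collider blocking it and no conditioned non-collider, so it is open.
Try {Z7}:
  P1: blocked at fork node Z7 ∈ conditioning set.
  P2: blocked at fork node Z7 ∈ conditioning set.
{Z7} contains no descendant of Z10 and blocks every backdoor path.
No other singleton works — e.g. {Z3} leaves P1 open — so {Z7} is the unique smallest valid adjustment set.

{Z7}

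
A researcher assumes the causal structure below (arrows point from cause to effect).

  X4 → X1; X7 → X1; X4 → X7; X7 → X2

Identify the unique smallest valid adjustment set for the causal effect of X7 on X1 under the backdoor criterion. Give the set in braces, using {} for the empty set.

Variables eligible for adjustment (non-descendants of X7, excluding X7 and X1): {X4}.
Backdoor paths from X7 to X1:
  P1: X7 <- X4 -> X1
The empty set is not sufficient: P1 (X7 <- X4 -> X1) has no collider blocking it and no conditioned non-collider, so it is open.
Try {X4}:
  P1: blocked at fork node X4 ∈ conditioning set.
{X4} contains no descendant of X7 and blocks every backdoor path.
{X4} is the unique smallest valid adjustment set.

{X4}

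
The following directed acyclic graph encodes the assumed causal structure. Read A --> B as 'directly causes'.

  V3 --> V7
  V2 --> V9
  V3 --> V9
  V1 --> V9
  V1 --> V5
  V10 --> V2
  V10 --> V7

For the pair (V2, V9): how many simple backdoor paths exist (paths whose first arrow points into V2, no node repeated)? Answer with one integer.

1

A backdoor path from V2 to V9 is any simple undirected path whose first edge points into V2 (i.e. leaves V2 via a parent).
Parents of V2: {V10}.
Enumerating:
  P1: V2 <- V10 -> V7 <- V3 -> V9
That exhausts the simple backdoor paths. Count: 1.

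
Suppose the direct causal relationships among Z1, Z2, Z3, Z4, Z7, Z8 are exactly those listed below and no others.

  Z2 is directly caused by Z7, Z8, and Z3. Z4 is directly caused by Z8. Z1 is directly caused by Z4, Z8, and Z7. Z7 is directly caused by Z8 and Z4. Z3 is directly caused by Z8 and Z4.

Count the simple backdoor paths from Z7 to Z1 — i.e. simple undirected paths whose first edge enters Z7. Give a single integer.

8

A backdoor path from Z7 to Z1 is any simple undirected path whose first edge points into Z7 (i.e. leaves Z7 via a parent).
Parents of Z7: {Z4, Z8}.
Enumerating:
  P1: Z7 <- Z8 -> Z4 -> Z1
  P2: Z7 <- Z8 -> Z3 <- Z4 -> Z1
  P3: Z7 <- Z8 -> Z2 <- Z3 <- Z4 -> Z1
  P4: Z7 <- Z8 -> Z1
  P5: Z7 <- Z4 <- Z8 -> Z1
  P6: Z7 <- Z4 -> Z3 <- Z8 -> Z1
  P7: Z7 <- Z4 -> Z3 -> Z2 <- Z8 -> Z1
  P8: Z7 <- Z4 -> Z1
That exhausts the simple backdoor paths. Count: 8.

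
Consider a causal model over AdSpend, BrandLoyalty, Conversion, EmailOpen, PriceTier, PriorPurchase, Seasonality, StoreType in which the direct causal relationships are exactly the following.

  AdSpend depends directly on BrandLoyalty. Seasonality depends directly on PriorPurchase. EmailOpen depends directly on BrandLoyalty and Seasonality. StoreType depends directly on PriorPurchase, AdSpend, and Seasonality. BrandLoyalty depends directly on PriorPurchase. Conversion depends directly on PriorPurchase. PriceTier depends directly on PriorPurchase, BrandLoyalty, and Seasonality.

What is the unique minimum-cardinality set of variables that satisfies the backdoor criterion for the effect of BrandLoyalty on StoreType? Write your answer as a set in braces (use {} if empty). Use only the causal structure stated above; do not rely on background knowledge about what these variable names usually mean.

{PriorPurchase}

Variables eligible for adjustment (non-descendants of BrandLoyalty, excluding BrandLoyalty and StoreType): {Conversion, PriorPurchase, Seasonality}.
Backdoor paths from BrandLoyalty to StoreType:
  P1: BrandLoyalty <- PriorPurchase -> Seasonality -> StoreType
  P2: BrandLoyalty <- PriorPurchase -> StoreType
  P3: BrandLoyalty <- PriorPurchase -> PriceTier <- Seasonality -> StoreType
The empty set is not sufficient: P1 (BrandLoyalty <- PriorPurchase -> Seasonality -> StoreType) has no collider blocking it and no conditioned non-collider, so it is open.
Try {PriorPurchase}:
  P1: blocked at fork node PriorPurchase ∈ conditioning set.
  P2: blocked at fork node PriorPurchase ∈ conditioning set.
  P3: blocked at fork node PriorPurchase ∈ conditioning set.
{PriorPurchase} contains no descendant of BrandLoyalty and blocks every backdoor path.
No other singleton works — e.g. {Seasonality} leaves P2 open — so {PriorPurchase} is the unique smallest valid adjustment set.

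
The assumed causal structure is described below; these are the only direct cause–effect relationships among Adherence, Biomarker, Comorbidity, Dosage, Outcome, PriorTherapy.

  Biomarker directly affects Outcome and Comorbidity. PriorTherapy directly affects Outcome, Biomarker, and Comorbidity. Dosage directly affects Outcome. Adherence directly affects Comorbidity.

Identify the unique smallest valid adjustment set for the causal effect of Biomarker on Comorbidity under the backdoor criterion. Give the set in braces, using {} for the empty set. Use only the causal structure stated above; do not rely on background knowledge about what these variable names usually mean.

Variables eligible for adjustment (non-descendants of Biomarker, excluding Biomarker and Comorbidity): {Adherence, Dosage, PriorTherapy}.
Backdoor paths from Biomarker to Comorbidity:
  P1: Biomarker <- PriorTherapy -> Comorbidity
The empty set is not sufficient: P1 (Biomarker <- PriorTherapy -> Comorbidity) has no collider blocking it and no conditioned non-collider, so it is open.
Try {PriorTherapy}:
  P1: blocked at fork node PriorTherapy ∈ conditioning set.
{PriorTherapy} contains no descendant of Biomarker and blocks every backdoor path.
No other singleton works — e.g. {Dosage} leaves P1 open — so {PriorTherapy} is the unique smallest valid adjustment set.

{PriorTherapy}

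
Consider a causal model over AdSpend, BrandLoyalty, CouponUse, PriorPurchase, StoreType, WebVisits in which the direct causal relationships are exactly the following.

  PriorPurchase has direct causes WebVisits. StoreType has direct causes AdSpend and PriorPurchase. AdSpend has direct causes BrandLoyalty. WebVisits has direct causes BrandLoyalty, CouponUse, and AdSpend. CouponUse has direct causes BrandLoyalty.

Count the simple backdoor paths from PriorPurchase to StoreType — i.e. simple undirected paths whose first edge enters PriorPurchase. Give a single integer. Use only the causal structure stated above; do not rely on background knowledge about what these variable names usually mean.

A backdoor path from PriorPurchase to StoreType is any simple undirected path whose first edge points into PriorPurchase (i.e. leaves PriorPurchase via a parent).
Parents of PriorPurchase: {WebVisits}.
Enumerating:
  P1: PriorPurchase <- WebVisits <- BrandLoyalty -> AdSpend -> StoreType
  P2: PriorPurchase <- WebVisits <- AdSpend -> StoreType
  P3: PriorPurchase <- WebVisits <- CouponUse <- BrandLoyalty -> AdSpend -> StoreType
That exhausts the simple backdoor paths. Count: 3.

3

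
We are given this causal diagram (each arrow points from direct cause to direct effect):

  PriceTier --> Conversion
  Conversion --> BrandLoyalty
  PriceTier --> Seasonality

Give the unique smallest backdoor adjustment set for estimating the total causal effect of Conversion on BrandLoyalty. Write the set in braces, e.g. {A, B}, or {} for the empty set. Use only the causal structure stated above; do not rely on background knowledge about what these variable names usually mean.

{}

Variables eligible for adjustment (non-descendants of Conversion, excluding Conversion and BrandLoyalty): {PriceTier, Seasonality}.
Backdoor paths from Conversion to BrandLoyalty:
  (none)
With no backdoor paths the empty set already satisfies the criterion, and it is trivially minimal.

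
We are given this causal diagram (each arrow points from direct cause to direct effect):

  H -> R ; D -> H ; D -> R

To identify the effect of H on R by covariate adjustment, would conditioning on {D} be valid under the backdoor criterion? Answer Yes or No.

Yes

Backdoor paths from H to R (paths whose first edge points into H):
  P1: H <- D -> R
Condition 1 (no descendant of H in the set): holds — descendants of H are {R}; none are in {D}.
Condition 2 (every backdoor path blocked by {D}):
  P1: blocked at fork node D ∈ conditioning set.
{D} satisfies the backdoor criterion.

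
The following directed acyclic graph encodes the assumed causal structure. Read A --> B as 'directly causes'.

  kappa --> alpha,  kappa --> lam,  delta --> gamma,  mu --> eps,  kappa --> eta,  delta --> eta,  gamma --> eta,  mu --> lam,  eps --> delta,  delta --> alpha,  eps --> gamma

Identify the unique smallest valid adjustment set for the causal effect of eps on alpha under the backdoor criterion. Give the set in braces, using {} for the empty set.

Variables eligible for adjustment (non-descendants of eps, excluding eps and alpha): {kappa, lam, mu}.
Backdoor paths from eps to alpha:
  P1: eps <- mu -> lam <- kappa -> eta <- delta -> alpha
  P2: eps <- mu -> lam <- kappa -> eta <- gamma <- delta -> alpha
  P3: eps <- mu -> lam <- kappa -> alpha
Each backdoor path contains an unconditioned collider, so every path is already blocked with the empty conditioning set:
  P1: blocked at collider lam (neither it nor any descendant is in the conditioning set).
  P2: blocked at collider lam (neither it nor any descendant is in the conditioning set).
  P3: blocked at collider lam (neither it nor any descendant is in the conditioning set).
The empty set is therefore the unique smallest valid set.

{}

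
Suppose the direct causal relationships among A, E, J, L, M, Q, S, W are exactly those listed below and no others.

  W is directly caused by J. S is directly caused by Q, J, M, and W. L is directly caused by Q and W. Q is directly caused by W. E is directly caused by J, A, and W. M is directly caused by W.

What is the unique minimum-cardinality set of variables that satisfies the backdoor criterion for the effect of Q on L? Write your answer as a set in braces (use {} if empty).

{W}

Variables eligible for adjustment (non-descendants of Q, excluding Q and L): {A, E, J, M, W}.
Backdoor paths from Q to L:
  P1: Q <- W -> L
The empty set is not sufficient: P1 (Q <- W -> L) has no collider blocking it and no conditioned non-collider, so it is open.
Try {W}:
  P1: blocked at fork node W ∈ conditioning set.
{W} contains no descendant of Q and blocks every backdoor path.
No other singleton works — e.g. {J} leaves P1 open — so {W} is the unique smallest valid adjustment set.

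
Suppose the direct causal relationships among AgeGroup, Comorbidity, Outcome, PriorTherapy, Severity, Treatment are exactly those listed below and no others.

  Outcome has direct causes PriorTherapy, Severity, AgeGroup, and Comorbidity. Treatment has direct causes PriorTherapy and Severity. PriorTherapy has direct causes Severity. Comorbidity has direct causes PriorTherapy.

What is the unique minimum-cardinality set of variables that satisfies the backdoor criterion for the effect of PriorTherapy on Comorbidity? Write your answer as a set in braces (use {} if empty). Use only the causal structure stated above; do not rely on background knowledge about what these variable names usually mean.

Variables eligible for adjustment (non-descendants of PriorTherapy, excluding PriorTherapy and Comorbidity): {AgeGroup, Severity}.
Backdoor paths from PriorTherapy to Comorbidity:
  P1: PriorTherapy <- Severity -> Outcome <- Comorbidity
Each backdoor path contains an unconditioned collider, so every path is already blocked with the empty conditioning set:
  P1: blocked at collider Outcome (neither it nor any descendant is in the conditioning set).
The empty set is therefore the unique smallest valid set.

{}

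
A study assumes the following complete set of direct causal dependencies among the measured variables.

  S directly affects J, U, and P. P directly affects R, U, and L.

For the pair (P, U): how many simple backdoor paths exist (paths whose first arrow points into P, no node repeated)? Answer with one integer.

1

A backdoor path from P to U is any simple undirected path whose first edge points into P (i.e. leaves P via a parent).
Parents of P: {S}.
Enumerating:
  P1: P <- S -> U
That exhausts the simple backdoor paths. Count: 1.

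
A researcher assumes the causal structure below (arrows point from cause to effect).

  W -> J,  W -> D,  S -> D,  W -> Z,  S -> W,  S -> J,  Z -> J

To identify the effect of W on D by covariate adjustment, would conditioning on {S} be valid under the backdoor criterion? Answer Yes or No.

Backdoor paths from W to D (paths whose first edge points into W):
  P1: W <- S -> D
Condition 1 (no descendant of W in the set): holds — descendants of W are {D, J, Z}; none are in {S}.
Condition 2 (every backdoor path blocked by {S}):
  P1: blocked at fork node S ∈ conditioning set.
{S} satisfies the backdoor criterion.

Yes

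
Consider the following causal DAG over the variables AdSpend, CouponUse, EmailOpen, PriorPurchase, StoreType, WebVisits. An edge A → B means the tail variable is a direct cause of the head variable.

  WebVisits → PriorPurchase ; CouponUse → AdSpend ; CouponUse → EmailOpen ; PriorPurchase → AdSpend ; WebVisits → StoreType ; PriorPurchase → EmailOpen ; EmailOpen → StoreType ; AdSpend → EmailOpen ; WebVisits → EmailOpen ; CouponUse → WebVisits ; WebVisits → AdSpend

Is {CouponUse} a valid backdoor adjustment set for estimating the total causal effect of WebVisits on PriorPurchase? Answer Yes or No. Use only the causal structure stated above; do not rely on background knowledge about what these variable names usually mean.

Backdoor paths from WebVisits to PriorPurchase (paths whose first edge points into WebVisits):
  P1: WebVisits <- CouponUse -> AdSpend <- PriorPurchase
  P2: WebVisits <- CouponUse -> AdSpend -> EmailOpen <- PriorPurchase
  P3: WebVisits <- CouponUse -> EmailOpen <- PriorPurchase
  P4: WebVisits <- CouponUse -> EmailOpen <- AdSpend <- PriorPurchase
Condition 1 (no descendant of WebVisits in the set): holds — descendants of WebVisits are {AdSpend, EmailOpen, PriorPurchase, StoreType}; none are in {CouponUse}.
Condition 2 (every backdoor path blocked by {CouponUse}):
  P1: blocked at fork node CouponUse ∈ conditioning set.
  P2: blocked at fork node CouponUse ∈ conditioning set.
  P3: blocked at fork node CouponUse ∈ conditioning set.
  P4: blocked at fork node CouponUse ∈ conditioning set.
{CouponUse} satisfies the backdoor criterion.

Yes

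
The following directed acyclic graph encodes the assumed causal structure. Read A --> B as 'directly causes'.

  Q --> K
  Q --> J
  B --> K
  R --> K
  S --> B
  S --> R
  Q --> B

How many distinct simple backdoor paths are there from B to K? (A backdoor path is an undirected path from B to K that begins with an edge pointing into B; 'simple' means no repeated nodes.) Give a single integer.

A backdoor path from B to K is any simple undirected path whose first edge points into B (i.e. leaves B via a parent).
Parents of B: {Q, S}.
Enumerating:
  P1: B <- Q -> K
  P2: B <- S -> R -> K
That exhausts the simple backdoor paths. Count: 2.

2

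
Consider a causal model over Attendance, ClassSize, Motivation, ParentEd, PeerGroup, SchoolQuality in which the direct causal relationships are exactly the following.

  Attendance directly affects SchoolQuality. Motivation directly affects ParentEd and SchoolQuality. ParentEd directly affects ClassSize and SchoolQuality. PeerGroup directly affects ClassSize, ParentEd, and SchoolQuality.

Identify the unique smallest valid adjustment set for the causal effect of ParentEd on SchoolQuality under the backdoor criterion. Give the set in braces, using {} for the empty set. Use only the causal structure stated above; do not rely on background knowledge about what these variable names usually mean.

Variables eligible for adjustment (non-descendants of ParentEd, excluding ParentEd and SchoolQuality): {Attendance, Motivation, PeerGroup}.
Backdoor paths from ParentEd to SchoolQuality:
  P1: ParentEd <- Motivation -> SchoolQuality
  P2: ParentEd <- PeerGroup -> SchoolQuality
The empty set is not sufficient: P1 (ParentEd <- Motivation -> SchoolQuality) has no collider blocking it and no conditioned non-collider, so it is open.
Try {Motivation, PeerGroup}:
  P1: blocked at fork node Motivation ∈ conditioning set.
  P2: blocked at fork node PeerGroup ∈ conditioning set.
{Motivation, PeerGroup} contains no descendant of ParentEd and blocks every backdoor path.
Every element of {Motivation, PeerGroup} is needed (dropping Motivation leaves P1 open; dropping PeerGroup leaves P2 open), so no proper subset is valid.
Among all size-2 subsets of the eligible variables, only {Motivation, PeerGroup} blocks every backdoor path, so it is the unique smallest valid adjustment set.

{Motivation, PeerGroup}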